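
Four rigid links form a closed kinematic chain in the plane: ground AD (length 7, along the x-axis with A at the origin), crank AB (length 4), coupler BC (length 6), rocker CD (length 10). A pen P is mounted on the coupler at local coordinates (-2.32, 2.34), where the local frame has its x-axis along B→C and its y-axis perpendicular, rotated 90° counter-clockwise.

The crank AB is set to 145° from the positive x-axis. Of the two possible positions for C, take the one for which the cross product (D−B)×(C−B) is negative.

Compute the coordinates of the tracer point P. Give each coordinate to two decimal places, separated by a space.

A=(0,0), D=(7.00,0)
B = A + 4.00·(cos145°, sin145°) = (-3.2766, 2.2943)
|BD| = 10.5296
circle(B,6.00) ∩ circle(D,10.00): a=2.2257, h=5.5719
  candidates: C₊=(0.1097,7.2474) cross=58.670; C₋=(-2.3184,-3.6287) cross=-58.670
  mode - wants cross < 0 → take C=(-2.3184,-3.6287) (cross=-58.670)
ex = (C−B)/|BC| = (0.1597,-0.9872); ey = (0.9872,0.1597)
P = B + -2.32·ex + 2.34·ey = (-1.3371,4.9582)

-1.34 4.96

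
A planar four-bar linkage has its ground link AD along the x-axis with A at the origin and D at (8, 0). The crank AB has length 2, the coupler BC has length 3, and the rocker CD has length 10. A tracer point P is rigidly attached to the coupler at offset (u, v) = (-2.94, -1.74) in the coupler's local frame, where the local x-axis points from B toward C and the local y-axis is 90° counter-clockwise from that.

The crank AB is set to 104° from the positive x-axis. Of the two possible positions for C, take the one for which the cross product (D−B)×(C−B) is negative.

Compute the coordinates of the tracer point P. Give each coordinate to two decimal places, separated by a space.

-0.53 5.36

A=(0,0), D=(8.00,0)
B = A + 2.00·(cos104°, sin104°) = (-0.4838, 1.9406)
|BD| = 8.7030
circle(B,3.00) ∩ circle(D,10.00): a=-0.8766, h=2.8691
  candidates: C₊=(-0.6987,4.9329) cross=24.969; C₋=(-1.9781,-0.6608) cross=-24.969
  mode - wants cross < 0 → take C=(-1.9781,-0.6608) (cross=-24.969)
ex = (C−B)/|BC| = (-0.4981,-0.8671); ey = (0.8671,-0.4981)
P = B + -2.94·ex + -1.74·ey = (-0.5282,5.3566)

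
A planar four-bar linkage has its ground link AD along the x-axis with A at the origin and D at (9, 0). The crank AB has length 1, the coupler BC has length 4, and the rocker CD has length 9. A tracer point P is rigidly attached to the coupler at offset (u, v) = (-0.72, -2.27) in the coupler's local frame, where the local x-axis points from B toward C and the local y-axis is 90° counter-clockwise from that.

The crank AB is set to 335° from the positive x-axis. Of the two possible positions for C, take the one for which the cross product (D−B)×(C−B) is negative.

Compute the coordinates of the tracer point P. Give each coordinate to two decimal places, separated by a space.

A=(0,0), D=(9.00,0)
B = A + 1.00·(cos335°, sin335°) = (0.9063, -0.4226)
|BD| = 8.1047
circle(B,4.00) ∩ circle(D,9.00): a=0.0423, h=3.9998
  candidates: C₊=(0.7400,3.5739) cross=32.417; C₋=(1.1572,-4.4147) cross=-32.417
  mode - wants cross < 0 → take C=(1.1572,-4.4147) (cross=-32.417)
ex = (C−B)/|BC| = (0.0627,-0.9980); ey = (0.9980,0.0627)
P = B + -0.72·ex + -2.27·ey = (-1.4044,0.1536)

-1.40 0.15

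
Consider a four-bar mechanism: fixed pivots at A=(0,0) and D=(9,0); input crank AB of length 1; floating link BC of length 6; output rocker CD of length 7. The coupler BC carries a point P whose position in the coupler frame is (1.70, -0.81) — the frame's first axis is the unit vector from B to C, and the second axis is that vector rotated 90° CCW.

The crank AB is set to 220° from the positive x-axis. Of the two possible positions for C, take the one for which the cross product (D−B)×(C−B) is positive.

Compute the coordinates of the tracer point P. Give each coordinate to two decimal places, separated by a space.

A=(0,0), D=(9.00,0)
B = A + 1.00·(cos220°, sin220°) = (-0.7660, -0.6428)
|BD| = 9.7872
circle(B,6.00) ∩ circle(D,7.00): a=4.2295, h=4.2558
  candidates: C₊=(3.1748,3.8816) cross=41.652; C₋=(3.7338,-4.6116) cross=-41.652
  mode + wants cross > 0 → take C=(3.1748,3.8816) (cross=41.652)
ex = (C−B)/|BC| = (0.6568,0.7541); ey = (-0.7541,0.6568)
P = B + 1.70·ex + -0.81·ey = (0.9613,0.1071)

0.96 0.11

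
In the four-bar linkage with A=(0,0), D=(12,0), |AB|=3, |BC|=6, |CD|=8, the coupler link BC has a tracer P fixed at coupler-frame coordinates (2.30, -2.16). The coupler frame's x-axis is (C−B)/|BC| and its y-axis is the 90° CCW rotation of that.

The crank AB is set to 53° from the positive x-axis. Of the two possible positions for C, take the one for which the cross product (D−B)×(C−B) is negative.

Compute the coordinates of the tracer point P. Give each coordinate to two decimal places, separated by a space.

0.94 -0.64

A=(0,0), D=(12.00,0)
B = A + 3.00·(cos53°, sin53°) = (1.8054, 2.3959)
|BD| = 10.4723
circle(B,6.00) ∩ circle(D,8.00): a=3.8993, h=4.5602
  candidates: C₊=(6.6446,5.9431) cross=47.756; C₋=(4.5580,-2.9354) cross=-47.756
  mode - wants cross < 0 → take C=(4.5580,-2.9354) (cross=-47.756)
ex = (C−B)/|BC| = (0.4588,-0.8886); ey = (0.8886,0.4588)
P = B + 2.30·ex + -2.16·ey = (0.9413,-0.6387)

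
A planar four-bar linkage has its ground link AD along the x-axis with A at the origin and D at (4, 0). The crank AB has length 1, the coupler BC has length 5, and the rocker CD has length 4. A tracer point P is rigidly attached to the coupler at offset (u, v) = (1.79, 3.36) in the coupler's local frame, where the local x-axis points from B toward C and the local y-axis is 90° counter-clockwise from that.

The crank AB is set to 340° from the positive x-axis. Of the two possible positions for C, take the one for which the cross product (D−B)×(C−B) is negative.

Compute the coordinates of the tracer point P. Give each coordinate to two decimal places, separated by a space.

4.61 0.66

A=(0,0), D=(4.00,0)
B = A + 1.00·(cos340°, sin340°) = (0.9397, -0.3420)
|BD| = 3.0794
circle(B,5.00) ∩ circle(D,4.00): a=3.0010, h=3.9992
  candidates: C₊=(3.4780,3.9658) cross=12.315; C₋=(4.3663,-3.9832) cross=-12.315
  mode - wants cross < 0 → take C=(4.3663,-3.9832) (cross=-12.315)
ex = (C−B)/|BC| = (0.6853,-0.7282); ey = (0.7282,0.6853)
P = B + 1.79·ex + 3.36·ey = (4.6133,0.6571)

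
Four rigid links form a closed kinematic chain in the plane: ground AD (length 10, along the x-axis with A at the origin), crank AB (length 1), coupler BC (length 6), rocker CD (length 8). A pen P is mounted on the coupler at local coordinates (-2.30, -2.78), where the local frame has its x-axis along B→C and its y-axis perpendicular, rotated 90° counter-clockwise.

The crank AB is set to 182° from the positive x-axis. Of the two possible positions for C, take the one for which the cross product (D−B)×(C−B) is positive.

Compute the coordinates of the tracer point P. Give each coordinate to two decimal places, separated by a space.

-0.64 -3.62

A=(0,0), D=(10.00,0)
B = A + 1.00·(cos182°, sin182°) = (-0.9994, -0.0349)
|BD| = 10.9994
circle(B,6.00) ∩ circle(D,8.00): a=4.2269, h=4.2583
  candidates: C₊=(3.2140,4.2368) cross=46.839; C₋=(3.2410,-4.2798) cross=-46.839
  mode + wants cross > 0 → take C=(3.2140,4.2368) (cross=46.839)
ex = (C−B)/|BC| = (0.7022,0.7119); ey = (-0.7119,0.7022)
P = B + -2.30·ex + -2.78·ey = (-0.6353,-3.6246)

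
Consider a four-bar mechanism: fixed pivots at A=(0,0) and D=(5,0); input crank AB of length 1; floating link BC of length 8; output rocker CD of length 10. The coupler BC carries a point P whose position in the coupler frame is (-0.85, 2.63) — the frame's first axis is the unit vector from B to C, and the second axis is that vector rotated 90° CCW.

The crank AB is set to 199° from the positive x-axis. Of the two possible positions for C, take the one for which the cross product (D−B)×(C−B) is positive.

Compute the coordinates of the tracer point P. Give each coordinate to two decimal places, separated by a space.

A=(0,0), D=(5.00,0)
B = A + 1.00·(cos199°, sin199°) = (-0.9455, -0.3256)
|BD| = 5.9544
circle(B,8.00) ∩ circle(D,10.00): a=-0.0457, h=7.9999
  candidates: C₊=(-1.4286,7.6598) cross=47.635; C₋=(-0.5538,-8.3160) cross=-47.635
  mode + wants cross > 0 → take C=(-1.4286,7.6598) (cross=47.635)
ex = (C−B)/|BC| = (-0.0604,0.9982); ey = (-0.9982,-0.0604)
P = B + -0.85·ex + 2.63·ey = (-3.5194,-1.3328)

-3.52 -1.33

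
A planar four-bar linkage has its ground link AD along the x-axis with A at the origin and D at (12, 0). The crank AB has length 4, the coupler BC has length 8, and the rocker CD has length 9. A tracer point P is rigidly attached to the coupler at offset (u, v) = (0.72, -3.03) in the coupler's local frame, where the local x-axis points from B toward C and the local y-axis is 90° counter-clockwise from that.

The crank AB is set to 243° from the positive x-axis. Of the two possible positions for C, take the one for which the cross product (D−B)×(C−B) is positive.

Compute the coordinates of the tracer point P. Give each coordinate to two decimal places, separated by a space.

0.96 -4.98

A=(0,0), D=(12.00,0)
B = A + 4.00·(cos243°, sin243°) = (-1.8160, -3.5640)
|BD| = 14.2683
circle(B,8.00) ∩ circle(D,9.00): a=6.5384, h=4.6097
  candidates: C₊=(3.3637,2.5328) cross=65.772; C₋=(5.6666,-6.3944) cross=-65.772
  mode + wants cross > 0 → take C=(3.3637,2.5328) (cross=65.772)
ex = (C−B)/|BC| = (0.6475,0.7621); ey = (-0.7621,0.6475)
P = B + 0.72·ex + -3.03·ey = (0.9594,-4.9771)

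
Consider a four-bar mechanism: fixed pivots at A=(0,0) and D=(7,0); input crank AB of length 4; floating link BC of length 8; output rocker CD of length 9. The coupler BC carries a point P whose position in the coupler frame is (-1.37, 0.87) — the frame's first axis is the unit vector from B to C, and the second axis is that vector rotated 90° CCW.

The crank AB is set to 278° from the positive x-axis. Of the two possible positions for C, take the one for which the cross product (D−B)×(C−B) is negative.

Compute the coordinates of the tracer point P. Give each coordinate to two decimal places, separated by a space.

A=(0,0), D=(7.00,0)
B = A + 4.00·(cos278°, sin278°) = (0.5567, -3.9611)
|BD| = 7.5635
circle(B,8.00) ∩ circle(D,9.00): a=2.6579, h=7.5456
  candidates: C₊=(-1.1307,3.8589) cross=57.071; C₋=(6.7727,-8.9971) cross=-57.071
  mode - wants cross < 0 → take C=(6.7727,-8.9971) (cross=-57.071)
ex = (C−B)/|BC| = (0.7770,-0.6295); ey = (0.6295,0.7770)
P = B + -1.37·ex + 0.87·ey = (0.0399,-2.4227)

0.04 -2.42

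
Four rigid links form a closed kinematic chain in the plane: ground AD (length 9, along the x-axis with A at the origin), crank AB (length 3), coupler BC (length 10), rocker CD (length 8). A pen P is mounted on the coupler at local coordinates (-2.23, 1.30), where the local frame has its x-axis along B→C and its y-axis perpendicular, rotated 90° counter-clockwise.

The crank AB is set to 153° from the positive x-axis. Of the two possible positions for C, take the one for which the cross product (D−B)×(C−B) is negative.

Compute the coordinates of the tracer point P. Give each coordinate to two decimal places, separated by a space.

A=(0,0), D=(9.00,0)
B = A + 3.00·(cos153°, sin153°) = (-2.6730, 1.3620)
|BD| = 11.7522
circle(B,10.00) ∩ circle(D,8.00): a=7.4077, h=6.7176
  candidates: C₊=(5.4633,7.1758) cross=78.946; C₋=(3.9063,-6.1688) cross=-78.946
  mode - wants cross < 0 → take C=(3.9063,-6.1688) (cross=-78.946)
ex = (C−B)/|BC| = (0.6579,-0.7531); ey = (0.7531,0.6579)
P = B + -2.23·ex + 1.30·ey = (-3.1612,3.8966)

-3.16 3.90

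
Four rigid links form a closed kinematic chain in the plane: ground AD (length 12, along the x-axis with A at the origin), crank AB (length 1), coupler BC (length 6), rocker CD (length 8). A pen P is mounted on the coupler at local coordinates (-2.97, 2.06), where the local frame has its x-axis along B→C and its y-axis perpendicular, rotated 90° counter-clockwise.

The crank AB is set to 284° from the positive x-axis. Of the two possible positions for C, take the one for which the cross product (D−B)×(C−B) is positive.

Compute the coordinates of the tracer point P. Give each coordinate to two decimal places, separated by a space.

A=(0,0), D=(12.00,0)
B = A + 1.00·(cos284°, sin284°) = (0.2419, -0.9703)
|BD| = 11.7980
circle(B,6.00) ∩ circle(D,8.00): a=4.7124, h=3.7139
  candidates: C₊=(4.6329,3.1186) cross=43.817; C₋=(5.2438,-4.2841) cross=-43.817
  mode + wants cross > 0 → take C=(4.6329,3.1186) (cross=43.817)
ex = (C−B)/|BC| = (0.7318,0.6815); ey = (-0.6815,0.7318)
P = B + -2.97·ex + 2.06·ey = (-3.3355,-1.4867)

-3.34 -1.49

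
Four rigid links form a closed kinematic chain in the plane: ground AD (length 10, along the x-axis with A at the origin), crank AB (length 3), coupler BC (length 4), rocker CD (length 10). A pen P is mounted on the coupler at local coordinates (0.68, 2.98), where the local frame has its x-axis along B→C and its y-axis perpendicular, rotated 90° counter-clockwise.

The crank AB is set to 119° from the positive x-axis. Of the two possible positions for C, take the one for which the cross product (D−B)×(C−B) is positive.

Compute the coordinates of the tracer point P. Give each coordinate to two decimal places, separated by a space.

-2.94 5.29

A=(0,0), D=(10.00,0)
B = A + 3.00·(cos119°, sin119°) = (-1.4544, 2.6239)
|BD| = 11.7511
circle(B,4.00) ∩ circle(D,10.00): a=2.3014, h=3.2716
  candidates: C₊=(1.5194,5.2990) cross=38.445; C₋=(0.0584,-1.0790) cross=-38.445
  mode + wants cross > 0 → take C=(1.5194,5.2990) (cross=38.445)
ex = (C−B)/|BC| = (0.7435,0.6688); ey = (-0.6688,0.7435)
P = B + 0.68·ex + 2.98·ey = (-2.9419,5.2941)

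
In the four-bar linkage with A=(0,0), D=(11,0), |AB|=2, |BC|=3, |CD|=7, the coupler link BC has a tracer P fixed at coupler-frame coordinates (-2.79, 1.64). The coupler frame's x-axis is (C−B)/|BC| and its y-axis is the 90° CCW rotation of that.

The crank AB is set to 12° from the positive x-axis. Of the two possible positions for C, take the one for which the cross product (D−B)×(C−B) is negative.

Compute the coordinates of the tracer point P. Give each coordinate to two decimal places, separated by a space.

0.98 3.50

A=(0,0), D=(11.00,0)
B = A + 2.00·(cos12°, sin12°) = (1.9563, 0.4158)
|BD| = 9.0533
circle(B,3.00) ∩ circle(D,7.00): a=2.3175, h=1.9051
  candidates: C₊=(4.3588,2.2124) cross=17.247; C₋=(4.1838,-1.5937) cross=-17.247
  mode - wants cross < 0 → take C=(4.1838,-1.5937) (cross=-17.247)
ex = (C−B)/|BC| = (0.7425,-0.6698); ey = (0.6698,0.7425)
P = B + -2.79·ex + 1.64·ey = (0.9832,3.5024)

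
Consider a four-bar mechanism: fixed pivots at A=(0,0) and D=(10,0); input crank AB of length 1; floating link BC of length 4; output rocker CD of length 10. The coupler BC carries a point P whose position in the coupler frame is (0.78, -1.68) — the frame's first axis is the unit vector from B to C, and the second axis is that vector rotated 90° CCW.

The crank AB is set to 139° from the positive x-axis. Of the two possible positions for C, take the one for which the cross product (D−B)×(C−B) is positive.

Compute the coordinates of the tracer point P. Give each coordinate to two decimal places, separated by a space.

1.10 0.64

A=(0,0), D=(10.00,0)
B = A + 1.00·(cos139°, sin139°) = (-0.7547, 0.6561)
|BD| = 10.7747
circle(B,4.00) ∩ circle(D,10.00): a=1.4893, h=3.7124
  candidates: C₊=(0.9579,4.2709) cross=40.000; C₋=(0.5058,-3.1401) cross=-40.000
  mode + wants cross > 0 → take C=(0.9579,4.2709) (cross=40.000)
ex = (C−B)/|BC| = (0.4282,0.9037); ey = (-0.9037,0.4282)
P = B + 0.78·ex + -1.68·ey = (1.0975,0.6417)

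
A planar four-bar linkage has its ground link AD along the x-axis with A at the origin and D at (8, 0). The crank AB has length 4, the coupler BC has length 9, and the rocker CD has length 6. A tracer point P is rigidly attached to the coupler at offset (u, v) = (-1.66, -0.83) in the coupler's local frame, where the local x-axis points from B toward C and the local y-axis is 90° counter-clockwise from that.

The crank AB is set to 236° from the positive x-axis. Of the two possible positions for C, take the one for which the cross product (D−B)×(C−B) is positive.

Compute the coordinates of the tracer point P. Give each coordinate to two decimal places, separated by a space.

-2.61 -5.13

A=(0,0), D=(8.00,0)
B = A + 4.00·(cos236°, sin236°) = (-2.2368, -3.3162)
|BD| = 10.7605
circle(B,9.00) ∩ circle(D,6.00): a=7.4712, h=5.0180
  candidates: C₊=(3.3244,3.7601) cross=53.997; C₋=(6.4173,-5.7875) cross=-53.997
  mode + wants cross > 0 → take C=(3.3244,3.7601) (cross=53.997)
ex = (C−B)/|BC| = (0.6179,0.7863); ey = (-0.7863,0.6179)
P = B + -1.66·ex + -0.83·ey = (-2.6099,-5.1342)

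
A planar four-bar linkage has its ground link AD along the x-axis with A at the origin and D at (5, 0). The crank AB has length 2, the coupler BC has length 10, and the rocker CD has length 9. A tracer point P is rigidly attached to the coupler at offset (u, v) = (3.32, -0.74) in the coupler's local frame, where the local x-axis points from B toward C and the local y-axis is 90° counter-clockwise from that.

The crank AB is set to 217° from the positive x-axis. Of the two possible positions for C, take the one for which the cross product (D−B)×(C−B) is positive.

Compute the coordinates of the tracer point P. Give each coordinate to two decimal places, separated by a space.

0.14 1.72

A=(0,0), D=(5.00,0)
B = A + 2.00·(cos217°, sin217°) = (-1.5973, -1.2036)
|BD| = 6.7062
circle(B,10.00) ∩ circle(D,9.00): a=4.7697, h=8.7892
  candidates: C₊=(1.5175,8.2989) cross=58.942; C₋=(4.6725,-8.9940) cross=-58.942
  mode + wants cross > 0 → take C=(1.5175,8.2989) (cross=58.942)
ex = (C−B)/|BC| = (0.3115,0.9503); ey = (-0.9503,0.3115)
P = B + 3.32·ex + -0.74·ey = (0.1400,1.7207)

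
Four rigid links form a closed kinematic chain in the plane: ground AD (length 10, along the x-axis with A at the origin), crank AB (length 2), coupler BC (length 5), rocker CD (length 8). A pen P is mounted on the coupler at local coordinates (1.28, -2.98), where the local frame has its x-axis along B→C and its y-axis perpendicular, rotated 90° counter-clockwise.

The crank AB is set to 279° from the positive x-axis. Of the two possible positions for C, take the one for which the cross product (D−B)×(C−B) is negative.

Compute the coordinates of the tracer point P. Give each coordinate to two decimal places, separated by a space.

A=(0,0), D=(10.00,0)
B = A + 2.00·(cos279°, sin279°) = (0.3129, -1.9754)
|BD| = 9.8865
circle(B,5.00) ∩ circle(D,8.00): a=2.9709, h=4.0217
  candidates: C₊=(2.4203,2.5588) cross=39.760; C₋=(4.0274,-5.3224) cross=-39.760
  mode - wants cross < 0 → take C=(4.0274,-5.3224) (cross=-39.760)
ex = (C−B)/|BC| = (0.7429,-0.6694); ey = (0.6694,0.7429)
P = B + 1.28·ex + -2.98·ey = (-0.7310,-5.0461)

-0.73 -5.05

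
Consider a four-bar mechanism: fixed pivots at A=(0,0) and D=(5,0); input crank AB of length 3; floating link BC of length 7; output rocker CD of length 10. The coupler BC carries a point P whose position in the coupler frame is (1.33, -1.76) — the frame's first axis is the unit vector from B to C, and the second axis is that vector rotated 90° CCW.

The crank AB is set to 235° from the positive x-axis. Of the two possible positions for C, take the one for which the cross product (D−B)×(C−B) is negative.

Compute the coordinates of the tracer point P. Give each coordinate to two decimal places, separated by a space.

A=(0,0), D=(5.00,0)
B = A + 3.00·(cos235°, sin235°) = (-1.7207, -2.4575)
|BD| = 7.1559
circle(B,7.00) ∩ circle(D,10.00): a=0.0145, h=7.0000
  candidates: C₊=(-4.1110,4.1218) cross=50.091; C₋=(0.6968,-9.0268) cross=-50.091
  mode - wants cross < 0 → take C=(0.6968,-9.0268) (cross=-50.091)
ex = (C−B)/|BC| = (0.3454,-0.9385); ey = (0.9385,0.3454)
P = B + 1.33·ex + -1.76·ey = (-2.9131,-4.3135)

-2.91 -4.31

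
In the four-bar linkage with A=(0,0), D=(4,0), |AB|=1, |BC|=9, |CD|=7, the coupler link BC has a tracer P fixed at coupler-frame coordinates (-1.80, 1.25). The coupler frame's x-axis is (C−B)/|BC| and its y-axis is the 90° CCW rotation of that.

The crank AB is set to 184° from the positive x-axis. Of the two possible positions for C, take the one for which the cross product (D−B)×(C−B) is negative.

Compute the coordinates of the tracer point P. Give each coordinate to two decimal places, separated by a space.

-1.20 2.11

A=(0,0), D=(4.00,0)
B = A + 1.00·(cos184°, sin184°) = (-0.9976, -0.0698)
|BD| = 4.9981
circle(B,9.00) ∩ circle(D,7.00): a=5.7003, h=6.9647
  candidates: C₊=(4.6049,6.9738) cross=34.810; C₋=(4.7994,-6.9542) cross=-34.810
  mode - wants cross < 0 → take C=(4.7994,-6.9542) (cross=-34.810)
ex = (C−B)/|BC| = (0.6441,-0.7649); ey = (0.7649,0.6441)
P = B + -1.80·ex + 1.25·ey = (-1.2008,2.1123)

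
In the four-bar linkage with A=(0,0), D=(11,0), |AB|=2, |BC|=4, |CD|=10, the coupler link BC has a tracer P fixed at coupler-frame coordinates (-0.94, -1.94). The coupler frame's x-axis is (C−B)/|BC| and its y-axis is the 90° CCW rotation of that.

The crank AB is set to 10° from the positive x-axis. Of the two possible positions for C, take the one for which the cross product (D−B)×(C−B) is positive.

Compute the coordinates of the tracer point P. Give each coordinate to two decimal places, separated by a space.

3.90 -0.60

A=(0,0), D=(11.00,0)
B = A + 2.00·(cos10°, sin10°) = (1.9696, 0.3473)
|BD| = 9.0371
circle(B,4.00) ∩ circle(D,10.00): a=-0.1290, h=3.9979
  candidates: C₊=(1.9944,4.3472) cross=36.129; C₋=(1.6871,-3.6427) cross=-36.129
  mode + wants cross > 0 → take C=(1.9944,4.3472) (cross=36.129)
ex = (C−B)/|BC| = (0.0062,1.0000); ey = (-1.0000,0.0062)
P = B + -0.94·ex + -1.94·ey = (3.9038,-0.6047)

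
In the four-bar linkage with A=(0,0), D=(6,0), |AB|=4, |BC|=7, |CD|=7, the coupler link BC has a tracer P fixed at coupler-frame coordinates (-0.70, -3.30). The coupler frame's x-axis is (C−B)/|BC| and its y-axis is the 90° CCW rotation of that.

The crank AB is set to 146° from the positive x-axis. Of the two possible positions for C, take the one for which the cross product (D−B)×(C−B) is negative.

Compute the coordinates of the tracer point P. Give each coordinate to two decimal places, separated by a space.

-6.53 1.21

A=(0,0), D=(6.00,0)
B = A + 4.00·(cos146°, sin146°) = (-3.3162, 2.2368)
|BD| = 9.5809
circle(B,7.00) ∩ circle(D,7.00): a=4.7905, h=5.1041
  candidates: C₊=(2.5335,6.0814) cross=48.902; C₋=(0.1503,-3.8446) cross=-48.902
  mode - wants cross < 0 → take C=(0.1503,-3.8446) (cross=-48.902)
ex = (C−B)/|BC| = (0.4952,-0.8688); ey = (0.8688,0.4952)
P = B + -0.70·ex + -3.30·ey = (-6.5297,1.2107)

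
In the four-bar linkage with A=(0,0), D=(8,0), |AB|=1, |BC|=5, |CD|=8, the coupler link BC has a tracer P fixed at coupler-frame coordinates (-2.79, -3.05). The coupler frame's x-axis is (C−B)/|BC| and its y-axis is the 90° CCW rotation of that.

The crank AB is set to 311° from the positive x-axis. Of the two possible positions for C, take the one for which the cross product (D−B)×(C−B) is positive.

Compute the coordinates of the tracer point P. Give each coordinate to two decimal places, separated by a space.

3.38 -3.86

A=(0,0), D=(8.00,0)
B = A + 1.00·(cos311°, sin311°) = (0.6561, -0.7547)
|BD| = 7.3826
circle(B,5.00) ∩ circle(D,8.00): a=1.0500, h=4.8885
  candidates: C₊=(1.2008,4.2155) cross=36.090; C₋=(2.2003,-5.5103) cross=-36.090
  mode + wants cross > 0 → take C=(1.2008,4.2155) (cross=36.090)
ex = (C−B)/|BC| = (0.1089,0.9940); ey = (-0.9940,0.1089)
P = B + -2.79·ex + -3.05·ey = (3.3839,-3.8604)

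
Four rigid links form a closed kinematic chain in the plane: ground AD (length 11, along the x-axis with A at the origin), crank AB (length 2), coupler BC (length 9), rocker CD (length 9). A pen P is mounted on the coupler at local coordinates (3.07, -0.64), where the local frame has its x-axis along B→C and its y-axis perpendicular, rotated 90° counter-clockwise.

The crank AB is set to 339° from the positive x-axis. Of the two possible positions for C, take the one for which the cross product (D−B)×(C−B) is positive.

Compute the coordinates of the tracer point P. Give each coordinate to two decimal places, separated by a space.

A=(0,0), D=(11.00,0)
B = A + 2.00·(cos339°, sin339°) = (1.8672, -0.7167)
|BD| = 9.1609
circle(B,9.00) ∩ circle(D,9.00): a=4.5805, h=7.7472
  candidates: C₊=(5.8275,7.3651) cross=70.972; C₋=(7.0397,-8.0818) cross=-70.972
  mode + wants cross > 0 → take C=(5.8275,7.3651) (cross=70.972)
ex = (C−B)/|BC| = (0.4400,0.8980); ey = (-0.8980,0.4400)
P = B + 3.07·ex + -0.64·ey = (3.7928,1.7584)

3.79 1.76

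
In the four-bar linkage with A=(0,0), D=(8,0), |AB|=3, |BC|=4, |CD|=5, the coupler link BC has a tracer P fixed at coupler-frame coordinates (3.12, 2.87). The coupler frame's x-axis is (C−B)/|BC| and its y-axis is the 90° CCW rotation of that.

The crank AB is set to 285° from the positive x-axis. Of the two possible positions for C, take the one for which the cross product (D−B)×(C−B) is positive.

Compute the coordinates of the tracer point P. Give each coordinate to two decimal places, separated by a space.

0.15 1.29

A=(0,0), D=(8.00,0)
B = A + 3.00·(cos285°, sin285°) = (0.7765, -2.8978)
|BD| = 7.7831
circle(B,4.00) ∩ circle(D,5.00): a=3.3134, h=2.2409
  candidates: C₊=(3.0173,0.4156) cross=17.441; C₋=(4.6859,-3.7439) cross=-17.441
  mode + wants cross > 0 → take C=(3.0173,0.4156) (cross=17.441)
ex = (C−B)/|BC| = (0.5602,0.8283); ey = (-0.8283,0.5602)
P = B + 3.12·ex + 2.87·ey = (0.1470,1.2945)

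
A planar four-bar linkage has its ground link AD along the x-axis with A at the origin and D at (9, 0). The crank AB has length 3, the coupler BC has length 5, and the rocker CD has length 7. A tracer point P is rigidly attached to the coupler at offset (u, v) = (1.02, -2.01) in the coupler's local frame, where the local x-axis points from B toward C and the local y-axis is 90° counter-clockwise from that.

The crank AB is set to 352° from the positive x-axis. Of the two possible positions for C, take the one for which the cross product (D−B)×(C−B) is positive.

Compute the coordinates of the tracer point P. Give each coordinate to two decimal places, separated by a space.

A=(0,0), D=(9.00,0)
B = A + 3.00·(cos352°, sin352°) = (2.9708, -0.4175)
|BD| = 6.0436
circle(B,5.00) ∩ circle(D,7.00): a=1.0363, h=4.8914
  candidates: C₊=(3.6667,4.5338) cross=29.562; C₋=(4.3425,-5.2257) cross=-29.562
  mode + wants cross > 0 → take C=(3.6667,4.5338) (cross=29.562)
ex = (C−B)/|BC| = (0.1392,0.9903); ey = (-0.9903,0.1392)
P = B + 1.02·ex + -2.01·ey = (5.1032,0.3128)

5.10 0.31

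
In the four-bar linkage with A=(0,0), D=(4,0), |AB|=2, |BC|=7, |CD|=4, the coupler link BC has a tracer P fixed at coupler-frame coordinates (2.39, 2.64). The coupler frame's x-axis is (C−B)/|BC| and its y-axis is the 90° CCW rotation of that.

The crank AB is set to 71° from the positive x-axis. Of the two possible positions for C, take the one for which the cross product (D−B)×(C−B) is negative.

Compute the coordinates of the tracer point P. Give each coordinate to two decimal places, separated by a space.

4.17 1.33

A=(0,0), D=(4.00,0)
B = A + 2.00·(cos71°, sin71°) = (0.6511, 1.8910)
|BD| = 3.8459
circle(B,7.00) ∩ circle(D,4.00): a=6.2132, h=3.2242
  candidates: C₊=(7.6468,1.6435) cross=12.400; C₋=(4.4760,-3.9716) cross=-12.400
  mode - wants cross < 0 → take C=(4.4760,-3.9716) (cross=-12.400)
ex = (C−B)/|BC| = (0.5464,-0.8375); ey = (0.8375,0.5464)
P = B + 2.39·ex + 2.64·ey = (4.1681,1.3319)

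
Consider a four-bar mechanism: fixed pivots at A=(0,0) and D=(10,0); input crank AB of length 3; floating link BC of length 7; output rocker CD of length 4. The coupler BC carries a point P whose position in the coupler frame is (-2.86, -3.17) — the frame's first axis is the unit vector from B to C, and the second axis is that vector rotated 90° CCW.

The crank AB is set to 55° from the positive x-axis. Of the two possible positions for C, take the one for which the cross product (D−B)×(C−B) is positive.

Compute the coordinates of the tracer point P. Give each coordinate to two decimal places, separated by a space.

-0.51 -1.19

A=(0,0), D=(10.00,0)
B = A + 3.00·(cos55°, sin55°) = (1.7207, 2.4575)
|BD| = 8.6363
circle(B,7.00) ∩ circle(D,4.00): a=6.2287, h=3.1943
  candidates: C₊=(8.6009,3.7473) cross=27.587; C₋=(6.7830,-2.3772) cross=-27.587
  mode + wants cross > 0 → take C=(8.6009,3.7473) (cross=27.587)
ex = (C−B)/|BC| = (0.9829,0.1843); ey = (-0.1843,0.9829)
P = B + -2.86·ex + -3.17·ey = (-0.5062,-1.1853)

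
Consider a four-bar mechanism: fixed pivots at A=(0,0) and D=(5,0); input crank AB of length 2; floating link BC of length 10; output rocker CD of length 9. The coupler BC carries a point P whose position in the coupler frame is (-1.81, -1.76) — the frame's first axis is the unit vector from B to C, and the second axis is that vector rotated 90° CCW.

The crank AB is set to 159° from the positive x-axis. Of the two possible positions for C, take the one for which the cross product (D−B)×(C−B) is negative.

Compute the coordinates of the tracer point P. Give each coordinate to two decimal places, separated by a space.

-4.19 1.70

A=(0,0), D=(5.00,0)
B = A + 2.00·(cos159°, sin159°) = (-1.8672, 0.7167)
|BD| = 6.9045
circle(B,10.00) ∩ circle(D,9.00): a=4.8282, h=8.7572
  candidates: C₊=(3.8440,8.9254) cross=60.464; C₋=(2.0258,-8.4944) cross=-60.464
  mode - wants cross < 0 → take C=(2.0258,-8.4944) (cross=-60.464)
ex = (C−B)/|BC| = (0.3893,-0.9211); ey = (0.9211,0.3893)
P = B + -1.81·ex + -1.76·ey = (-4.1929,1.6988)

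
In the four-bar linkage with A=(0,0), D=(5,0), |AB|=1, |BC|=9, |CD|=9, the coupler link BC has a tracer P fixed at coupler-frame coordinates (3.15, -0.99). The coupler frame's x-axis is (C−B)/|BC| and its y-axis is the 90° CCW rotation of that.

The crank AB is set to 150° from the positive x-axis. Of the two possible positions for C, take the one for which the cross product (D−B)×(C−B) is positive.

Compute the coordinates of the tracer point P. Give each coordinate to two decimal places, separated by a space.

1.32 2.98

A=(0,0), D=(5.00,0)
B = A + 1.00·(cos150°, sin150°) = (-0.8660, 0.5000)
|BD| = 5.8873
circle(B,9.00) ∩ circle(D,9.00): a=2.9436, h=8.5050
  candidates: C₊=(2.7893,8.7243) cross=50.071; C₋=(1.3447,-8.2243) cross=-50.071
  mode + wants cross > 0 → take C=(2.7893,8.7243) (cross=50.071)
ex = (C−B)/|BC| = (0.4061,0.9138); ey = (-0.9138,0.4061)
P = B + 3.15·ex + -0.99·ey = (1.3180,2.9764)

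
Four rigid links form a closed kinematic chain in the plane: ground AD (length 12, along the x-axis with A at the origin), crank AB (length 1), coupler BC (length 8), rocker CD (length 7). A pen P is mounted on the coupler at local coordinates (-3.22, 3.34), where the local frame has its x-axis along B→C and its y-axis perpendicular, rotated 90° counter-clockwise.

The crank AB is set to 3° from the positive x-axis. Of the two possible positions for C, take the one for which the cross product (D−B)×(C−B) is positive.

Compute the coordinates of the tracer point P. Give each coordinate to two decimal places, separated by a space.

A=(0,0), D=(12.00,0)
B = A + 1.00·(cos3°, sin3°) = (0.9986, 0.0523)
|BD| = 11.0015
circle(B,8.00) ∩ circle(D,7.00): a=6.1825, h=5.0771
  candidates: C₊=(7.2052,5.1000) cross=55.856; C₋=(7.1569,-5.0541) cross=-55.856
  mode + wants cross > 0 → take C=(7.2052,5.1000) (cross=55.856)
ex = (C−B)/|BC| = (0.7758,0.6310); ey = (-0.6310,0.7758)
P = B + -3.22·ex + 3.34·ey = (-3.6069,0.6119)

-3.61 0.61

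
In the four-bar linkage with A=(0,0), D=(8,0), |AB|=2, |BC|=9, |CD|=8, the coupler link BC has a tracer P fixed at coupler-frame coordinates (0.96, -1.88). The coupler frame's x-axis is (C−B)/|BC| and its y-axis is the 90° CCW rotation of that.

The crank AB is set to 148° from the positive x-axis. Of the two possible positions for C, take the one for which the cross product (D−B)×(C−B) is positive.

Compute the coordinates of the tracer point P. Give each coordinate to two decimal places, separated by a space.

0.30 0.38

A=(0,0), D=(8.00,0)
B = A + 2.00·(cos148°, sin148°) = (-1.6961, 1.0598)
|BD| = 9.7538
circle(B,9.00) ∩ circle(D,8.00): a=5.7484, h=6.9250
  candidates: C₊=(4.7707,7.3193) cross=67.546; C₋=(3.2658,-6.4488) cross=-67.546
  mode + wants cross > 0 → take C=(4.7707,7.3193) (cross=67.546)
ex = (C−B)/|BC| = (0.7185,0.6955); ey = (-0.6955,0.7185)
P = B + 0.96·ex + -1.88·ey = (0.3012,0.3767)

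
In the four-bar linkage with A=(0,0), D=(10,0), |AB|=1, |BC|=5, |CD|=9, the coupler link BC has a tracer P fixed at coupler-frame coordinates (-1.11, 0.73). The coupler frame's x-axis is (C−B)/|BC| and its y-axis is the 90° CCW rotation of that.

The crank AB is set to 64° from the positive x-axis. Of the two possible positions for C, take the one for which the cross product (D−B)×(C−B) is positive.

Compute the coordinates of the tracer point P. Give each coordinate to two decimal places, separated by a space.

-0.72 0.25

A=(0,0), D=(10.00,0)
B = A + 1.00·(cos64°, sin64°) = (0.4384, 0.8988)
|BD| = 9.6038
circle(B,5.00) ∩ circle(D,9.00): a=1.8864, h=4.6305
  candidates: C₊=(2.7498,5.3324) cross=44.470; C₋=(1.8831,-3.8879) cross=-44.470
  mode + wants cross > 0 → take C=(2.7498,5.3324) (cross=44.470)
ex = (C−B)/|BC| = (0.4623,0.8867); ey = (-0.8867,0.4623)
P = B + -1.11·ex + 0.73·ey = (-0.7221,0.2520)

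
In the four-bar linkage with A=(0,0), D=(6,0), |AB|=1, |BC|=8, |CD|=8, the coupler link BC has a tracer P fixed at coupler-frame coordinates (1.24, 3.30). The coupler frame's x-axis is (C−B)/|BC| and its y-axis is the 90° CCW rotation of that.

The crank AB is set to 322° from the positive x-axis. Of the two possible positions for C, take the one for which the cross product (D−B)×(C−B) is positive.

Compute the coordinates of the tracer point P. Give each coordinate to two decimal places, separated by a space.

A=(0,0), D=(6.00,0)
B = A + 1.00·(cos322°, sin322°) = (0.7880, -0.6157)
|BD| = 5.2482
circle(B,8.00) ∩ circle(D,8.00): a=2.6241, h=7.5574
  candidates: C₊=(2.5075,7.1974) cross=39.663; C₋=(4.2806,-7.8130) cross=-39.663
  mode + wants cross > 0 → take C=(2.5075,7.1974) (cross=39.663)
ex = (C−B)/|BC| = (0.2149,0.9766); ey = (-0.9766,0.2149)
P = B + 1.24·ex + 3.30·ey = (-2.1684,1.3046)

-2.17 1.30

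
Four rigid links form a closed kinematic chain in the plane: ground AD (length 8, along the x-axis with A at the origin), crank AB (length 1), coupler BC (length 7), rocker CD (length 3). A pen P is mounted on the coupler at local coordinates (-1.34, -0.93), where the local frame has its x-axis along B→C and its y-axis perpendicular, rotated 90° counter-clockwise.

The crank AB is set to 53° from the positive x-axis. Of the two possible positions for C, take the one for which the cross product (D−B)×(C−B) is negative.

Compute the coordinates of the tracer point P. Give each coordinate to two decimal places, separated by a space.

-1.02 0.66

A=(0,0), D=(8.00,0)
B = A + 1.00·(cos53°, sin53°) = (0.6018, 0.7986)
|BD| = 7.4412
circle(B,7.00) ∩ circle(D,3.00): a=6.4083, h=2.8166
  candidates: C₊=(7.2754,2.9112) cross=20.959; C₋=(6.6708,-2.6895) cross=-20.959
  mode - wants cross < 0 → take C=(6.6708,-2.6895) (cross=-20.959)
ex = (C−B)/|BC| = (0.8670,-0.4983); ey = (0.4983,0.8670)
P = B + -1.34·ex + -0.93·ey = (-1.0234,0.6600)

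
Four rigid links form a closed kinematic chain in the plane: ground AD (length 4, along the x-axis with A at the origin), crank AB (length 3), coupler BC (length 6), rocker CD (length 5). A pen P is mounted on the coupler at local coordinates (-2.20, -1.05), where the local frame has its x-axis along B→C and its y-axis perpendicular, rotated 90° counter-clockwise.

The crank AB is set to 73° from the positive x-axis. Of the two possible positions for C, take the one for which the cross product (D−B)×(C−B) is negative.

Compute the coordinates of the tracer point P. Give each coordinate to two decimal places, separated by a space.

A=(0,0), D=(4.00,0)
B = A + 3.00·(cos73°, sin73°) = (0.8771, 2.8689)
|BD| = 4.2406
circle(B,6.00) ∩ circle(D,5.00): a=3.4173, h=4.9317
  candidates: C₊=(6.7301,4.1888) cross=20.914; C₋=(0.0572,-3.0748) cross=-20.914
  mode - wants cross < 0 → take C=(0.0572,-3.0748) (cross=-20.914)
ex = (C−B)/|BC| = (-0.1367,-0.9906); ey = (0.9906,-0.1367)
P = B + -2.20·ex + -1.05·ey = (0.1376,5.1918)

0.14 5.19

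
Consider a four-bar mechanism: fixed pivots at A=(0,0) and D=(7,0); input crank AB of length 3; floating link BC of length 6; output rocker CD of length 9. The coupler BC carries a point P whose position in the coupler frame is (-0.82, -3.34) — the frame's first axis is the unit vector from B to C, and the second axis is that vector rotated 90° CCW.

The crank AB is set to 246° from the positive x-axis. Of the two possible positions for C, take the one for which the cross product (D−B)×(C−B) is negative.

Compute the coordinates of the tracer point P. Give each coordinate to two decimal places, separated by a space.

A=(0,0), D=(7.00,0)
B = A + 3.00·(cos246°, sin246°) = (-1.2202, -2.7406)
|BD| = 8.6650
circle(B,6.00) ∩ circle(D,9.00): a=1.7359, h=5.7434
  candidates: C₊=(-1.3900,3.2570) cross=49.767; C₋=(2.2431,-7.6402) cross=-49.767
  mode - wants cross < 0 → take C=(2.2431,-7.6402) (cross=-49.767)
ex = (C−B)/|BC| = (0.5772,-0.8166); ey = (0.8166,0.5772)
P = B + -0.82·ex + -3.34·ey = (-4.4209,-3.9990)

-4.42 -4.00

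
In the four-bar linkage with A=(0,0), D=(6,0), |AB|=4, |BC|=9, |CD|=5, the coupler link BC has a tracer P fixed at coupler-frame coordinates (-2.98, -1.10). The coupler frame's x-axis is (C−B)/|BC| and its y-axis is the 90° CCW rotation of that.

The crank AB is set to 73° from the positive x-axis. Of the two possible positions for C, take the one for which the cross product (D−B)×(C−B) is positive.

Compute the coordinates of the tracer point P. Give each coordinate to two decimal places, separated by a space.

-1.91 3.06

A=(0,0), D=(6.00,0)
B = A + 4.00·(cos73°, sin73°) = (1.1695, 3.8252)
|BD| = 6.1617
circle(B,9.00) ∩ circle(D,5.00): a=7.6251, h=4.7811
  candidates: C₊=(10.1154,2.8397) cross=29.459; C₋=(4.1791,-4.6567) cross=-29.459
  mode + wants cross > 0 → take C=(10.1154,2.8397) (cross=29.459)
ex = (C−B)/|BC| = (0.9940,-0.1095); ey = (0.1095,0.9940)
P = B + -2.98·ex + -1.10·ey = (-1.9130,3.0582)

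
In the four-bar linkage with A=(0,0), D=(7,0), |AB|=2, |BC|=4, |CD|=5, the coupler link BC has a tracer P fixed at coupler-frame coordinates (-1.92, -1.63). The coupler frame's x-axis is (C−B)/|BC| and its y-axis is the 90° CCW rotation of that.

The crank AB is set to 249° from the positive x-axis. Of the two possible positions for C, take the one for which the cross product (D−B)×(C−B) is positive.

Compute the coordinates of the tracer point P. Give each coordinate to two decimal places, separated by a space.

-0.91 -4.38

A=(0,0), D=(7.00,0)
B = A + 2.00·(cos249°, sin249°) = (-0.7167, -1.8672)
|BD| = 7.9394
circle(B,4.00) ∩ circle(D,5.00): a=3.4029, h=2.1024
  candidates: C₊=(2.0963,0.9766) cross=16.692; C₋=(3.0852,-3.1103) cross=-16.692
  mode + wants cross > 0 → take C=(2.0963,0.9766) (cross=16.692)
ex = (C−B)/|BC| = (0.7033,0.7109); ey = (-0.7109,0.7033)
P = B + -1.92·ex + -1.63·ey = (-0.9082,-4.3785)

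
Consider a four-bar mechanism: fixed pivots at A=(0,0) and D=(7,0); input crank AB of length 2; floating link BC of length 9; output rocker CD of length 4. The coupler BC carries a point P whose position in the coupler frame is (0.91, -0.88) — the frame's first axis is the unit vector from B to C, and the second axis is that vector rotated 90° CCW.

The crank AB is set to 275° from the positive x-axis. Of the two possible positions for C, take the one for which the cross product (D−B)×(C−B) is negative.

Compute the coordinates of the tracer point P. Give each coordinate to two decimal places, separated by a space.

A=(0,0), D=(7.00,0)
B = A + 2.00·(cos275°, sin275°) = (0.1743, -1.9924)
|BD| = 7.1105
circle(B,9.00) ∩ circle(D,4.00): a=8.1260, h=3.8690
  candidates: C₊=(6.8906,3.9985) cross=27.510; C₋=(9.0588,-3.4295) cross=-27.510
  mode - wants cross < 0 → take C=(9.0588,-3.4295) (cross=-27.510)
ex = (C−B)/|BC| = (0.9872,-0.1597); ey = (0.1597,0.9872)
P = B + 0.91·ex + -0.88·ey = (0.9321,-3.0064)

0.93 -3.01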